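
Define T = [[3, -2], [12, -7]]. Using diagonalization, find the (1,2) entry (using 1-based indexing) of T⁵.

-242

Characteristic polynomial: r^2 + 4r + 3 = (r + 1)(r + 3), so the eigenvalues are -3, -1.
r=-1: eigenvector (1, 2).
r=-3: eigenvector (1, 3).
P = [[1, 1], [2, 3]], D = diag(-1, -3), P⁻¹ = [[3, -1], [-2, 1]].
T⁵ = P·diag(-1, -243)·P⁻¹ = [[483, -242], [1452, -727]].
The requested entry is -242.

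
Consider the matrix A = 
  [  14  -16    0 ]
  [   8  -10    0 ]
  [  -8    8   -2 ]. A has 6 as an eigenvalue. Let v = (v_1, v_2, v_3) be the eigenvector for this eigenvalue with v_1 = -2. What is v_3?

A − 6I = [[8, -16, 0], [8, -16, 0], [-8, 8, -8]].
Solving (A − 6I)v = 0 gives the eigenspace spanned by (-2, -1, 1).
With v_1 = -2, v = (-2, -1, 1), so v_3 = 1.

1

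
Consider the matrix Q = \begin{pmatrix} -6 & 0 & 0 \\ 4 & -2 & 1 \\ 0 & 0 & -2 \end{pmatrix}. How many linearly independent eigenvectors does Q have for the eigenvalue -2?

Q + 2I = [[-4, 0, 0], [4, 0, 1], [0, 0, 0]].
This matrix has rank 2, so its null space has dimension 3 − 2 = 1.

1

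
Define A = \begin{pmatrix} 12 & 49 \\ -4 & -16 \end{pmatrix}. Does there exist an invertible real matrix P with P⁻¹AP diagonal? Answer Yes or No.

Characteristic polynomial: p(s) = s^2 + 4s + 4 = (s + 2)^2.
s = -2 has algebraic multiplicity 2; rank(A + 2I) = 1, so geometric multiplicity = 1.
Geometric multiplicity < algebraic multiplicity, so A is not diagonalizable.

No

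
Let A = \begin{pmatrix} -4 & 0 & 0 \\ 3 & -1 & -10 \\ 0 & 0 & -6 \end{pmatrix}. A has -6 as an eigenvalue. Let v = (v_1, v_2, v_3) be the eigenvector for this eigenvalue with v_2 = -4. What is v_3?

-2

A + 6I = [[2, 0, 0], [3, 5, -10], [0, 0, 0]].
Solving (A + 6I)v = 0 gives the eigenspace spanned by (0, -4, -2).
With v_2 = -4, v = (0, -4, -2), so v_3 = -2.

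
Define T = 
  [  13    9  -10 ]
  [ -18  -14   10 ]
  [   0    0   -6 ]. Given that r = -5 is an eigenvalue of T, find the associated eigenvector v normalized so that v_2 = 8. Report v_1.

-4

T + 5I = [[18, 9, -10], [-18, -9, 10], [0, 0, -1]].
Solving (T + 5I)v = 0 gives the eigenspace spanned by (-4, 8, 0).
With v_2 = 8, v = (-4, 8, 0), so v_1 = -4.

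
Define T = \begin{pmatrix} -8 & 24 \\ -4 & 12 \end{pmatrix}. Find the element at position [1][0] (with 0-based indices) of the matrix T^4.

Characteristic polynomial: λ^2 - 4λ = λ(λ - 4), so the eigenvalues are 0, 4.
λ=0: eigenvector (3, 1).
λ=4: eigenvector (-2, -1).
P = [[3, -2], [1, -1]], D = diag(0, 4), P⁻¹ = [[1, -2], [1, -3]].
T⁴ = P·diag(0, 256)·P⁻¹ = [[-512, 1536], [-256, 768]].
The requested entry is -256.

-256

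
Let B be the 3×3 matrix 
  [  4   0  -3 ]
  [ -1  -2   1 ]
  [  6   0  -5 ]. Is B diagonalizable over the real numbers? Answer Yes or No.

Characteristic polynomial: p(μ) = μ^3 + 3μ^2 - 4 = (μ - 1)(μ + 2)^2.
μ = -2 has algebraic multiplicity 2; rank(B + 2I) = 2, so geometric multiplicity = 1.
Geometric multiplicity < algebraic multiplicity, so B is not diagonalizable.

No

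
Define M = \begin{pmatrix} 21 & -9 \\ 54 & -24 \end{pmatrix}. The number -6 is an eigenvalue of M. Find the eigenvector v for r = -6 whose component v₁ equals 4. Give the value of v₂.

M + 6I = [[27, -9], [54, -18]].
Solving (M + 6I)v = 0 gives the eigenspace spanned by (4, 12).
With v₁ = 4, v = (4, 12), so v₂ = 12.

12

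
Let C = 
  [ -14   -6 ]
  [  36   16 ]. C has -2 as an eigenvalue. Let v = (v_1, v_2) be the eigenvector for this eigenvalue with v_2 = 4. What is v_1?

-2

C + 2I = [[-12, -6], [36, 18]].
Solving (C + 2I)v = 0 gives the eigenspace spanned by (-2, 4).
With v_2 = 4, v = (-2, 4), so v_1 = -2.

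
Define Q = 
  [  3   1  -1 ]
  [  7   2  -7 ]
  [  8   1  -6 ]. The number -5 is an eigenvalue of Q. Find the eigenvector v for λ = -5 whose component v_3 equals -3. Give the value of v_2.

-3

Q + 5I = [[8, 1, -1], [7, 7, -7], [8, 1, -1]].
Solving (Q + 5I)v = 0 gives the eigenspace spanned by (0, -3, -3).
With v_3 = -3, v = (0, -3, -3), so v_2 = -3.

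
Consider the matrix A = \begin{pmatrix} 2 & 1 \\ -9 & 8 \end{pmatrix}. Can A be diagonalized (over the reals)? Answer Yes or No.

No

Characteristic polynomial: p(r) = r^2 - 10r + 25 = (r - 5)^2.
r = 5 has algebraic multiplicity 2; rank(A − 5I) = 1, so geometric multiplicity = 1.
Geometric multiplicity < algebraic multiplicity, so A is not diagonalizable.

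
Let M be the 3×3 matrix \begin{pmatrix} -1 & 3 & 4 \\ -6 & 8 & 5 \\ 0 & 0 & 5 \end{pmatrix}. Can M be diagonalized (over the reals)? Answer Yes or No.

No

Characteristic polynomial: p(t) = t^3 - 12t^2 + 45t - 50 = (t - 5)^2(t - 2).
t = 5 has algebraic multiplicity 2; rank(M − 5I) = 2, so geometric multiplicity = 1.
Geometric multiplicity < algebraic multiplicity, so M is not diagonalizable.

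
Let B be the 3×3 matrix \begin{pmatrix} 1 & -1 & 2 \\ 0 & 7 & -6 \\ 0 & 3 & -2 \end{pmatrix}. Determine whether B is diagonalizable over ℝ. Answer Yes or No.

Characteristic polynomial: p(r) = r^3 - 6r^2 + 9r - 4 = (r - 4)(r - 1)^2.
r = 1 has algebraic multiplicity 2; rank(B − 1I) = 2, so geometric multiplicity = 1.
Geometric multiplicity < algebraic multiplicity, so B is not diagonalizable.

No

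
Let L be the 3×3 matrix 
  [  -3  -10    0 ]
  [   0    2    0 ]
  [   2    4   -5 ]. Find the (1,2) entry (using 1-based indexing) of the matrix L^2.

Characteristic polynomial: r^3 + 6r^2 - r - 30 = (r - 2)(r + 3)(r + 5), so the eigenvalues are -5, -3, 2.
r=-3: eigenvector (1, 0, 1).
r=2: eigenvector (-2, 1, 0).
r=-5: eigenvector (0, 0, 1).
P = [[1, -2, 0], [0, 1, 0], [1, 0, 1]], D = diag(-3, 2, -5), P⁻¹ = [[1, 2, 0], [0, 1, 0], [-1, -2, 1]].
L² = P·diag(9, 4, 25)·P⁻¹ = [[9, 10, 0], [0, 4, 0], [-16, -32, 25]].
The requested entry is 10.

10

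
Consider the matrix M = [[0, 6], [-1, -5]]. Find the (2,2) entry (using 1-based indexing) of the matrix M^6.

Characteristic polynomial: μ^2 + 5μ + 6 = (μ + 2)(μ + 3), so the eigenvalues are -3, -2.
μ=-2: eigenvector (3, -1).
μ=-3: eigenvector (-2, 1).
P = [[3, -2], [-1, 1]], D = diag(-2, -3), P⁻¹ = [[1, 2], [1, 3]].
M⁶ = P·diag(64, 729)·P⁻¹ = [[-1266, -3990], [665, 2059]].
The requested entry is 2059.

2059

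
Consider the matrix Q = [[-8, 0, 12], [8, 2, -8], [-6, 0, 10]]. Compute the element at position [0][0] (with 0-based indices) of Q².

Characteristic polynomial: r^3 - 4r^2 - 4r + 16 = (r - 4)(r - 2)(r + 2), so the eigenvalues are -2, 2, 4.
r=-2: eigenvector (-2, 2, -1).
r=2: eigenvector (0, 1, 0).
r=4: eigenvector (1, 0, 1).
P = [[-2, 0, 1], [2, 1, 0], [-1, 0, 1]], D = diag(-2, 2, 4), P⁻¹ = [[-1, 0, 1], [2, 1, -2], [-1, 0, 2]].
Q² = P·diag(4, 4, 16)·P⁻¹ = [[-8, 0, 24], [0, 4, 0], [-12, 0, 28]].
The requested entry is -8.

-8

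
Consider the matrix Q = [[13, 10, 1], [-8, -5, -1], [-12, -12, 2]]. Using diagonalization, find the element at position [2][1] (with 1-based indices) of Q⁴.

Characteristic polynomial: r^3 - 10r^2 + 31r - 30 = (r - 5)(r - 3)(r - 2), so the eigenvalues are 2, 3, 5.
r=5: eigenvector (3, -2, -4).
r=3: eigenvector (-1, 1, 0).
r=2: eigenvector (-1, 1, 1).
P = [[3, -1, -1], [-2, 1, 1], [-4, 0, 1]], D = diag(5, 3, 2), P⁻¹ = [[1, 1, 0], [-2, -1, -1], [4, 4, 1]].
Q⁴ = P·diag(625, 81, 16)·P⁻¹ = [[1973, 1892, 65], [-1348, -1267, -65], [-2436, -2436, 16]].
The requested entry is -1348.

-1348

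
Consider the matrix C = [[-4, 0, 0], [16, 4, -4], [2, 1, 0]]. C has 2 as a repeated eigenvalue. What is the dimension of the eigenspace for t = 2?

1

C − 2I = [[-6, 0, 0], [16, 2, -4], [2, 1, -2]].
This matrix has rank 2, so its null space has dimension 3 − 2 = 1.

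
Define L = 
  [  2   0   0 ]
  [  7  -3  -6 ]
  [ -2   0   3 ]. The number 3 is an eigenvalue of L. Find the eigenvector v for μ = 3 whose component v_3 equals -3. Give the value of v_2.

L − 3I = [[-1, 0, 0], [7, -6, -6], [-2, 0, 0]].
Solving (L − 3I)v = 0 gives the eigenspace spanned by (0, 3, -3).
With v_3 = -3, v = (0, 3, -3), so v_2 = 3.

3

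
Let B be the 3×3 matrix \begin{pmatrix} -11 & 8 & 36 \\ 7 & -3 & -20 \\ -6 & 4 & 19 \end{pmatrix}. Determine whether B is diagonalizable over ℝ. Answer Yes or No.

Characteristic polynomial: p(μ) = μ^3 - 5μ^2 + 7μ - 3 = (μ - 3)(μ - 1)^2.
μ = 1 has algebraic multiplicity 2; rank(B − 1I) = 2, so geometric multiplicity = 1.
Geometric multiplicity < algebraic multiplicity, so B is not diagonalizable.

No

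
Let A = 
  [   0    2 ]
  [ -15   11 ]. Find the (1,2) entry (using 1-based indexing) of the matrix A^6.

Characteristic polynomial: λ^2 - 11λ + 30 = (λ - 6)(λ - 5), so the eigenvalues are 5, 6.
λ=5: eigenvector (-2, -5).
λ=6: eigenvector (1, 3).
P = [[-2, 1], [-5, 3]], D = diag(5, 6), P⁻¹ = [[-3, 1], [-5, 2]].
A⁶ = P·diag(15625, 46656)·P⁻¹ = [[-139530, 62062], [-465465, 201811]].
The requested entry is 62062.

62062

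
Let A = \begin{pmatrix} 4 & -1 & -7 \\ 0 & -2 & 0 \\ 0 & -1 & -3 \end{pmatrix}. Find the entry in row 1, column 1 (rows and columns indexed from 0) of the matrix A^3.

Characteristic polynomial: λ^3 + λ^2 - 14λ - 24 = (λ - 4)(λ + 2)(λ + 3), so the eigenvalues are -3, -2, 4.
λ=4: eigenvector (1, 0, 0).
λ=-3: eigenvector (1, 0, 1).
λ=-2: eigenvector (-1, 1, -1).
P = [[1, 1, -1], [0, 0, 1], [0, 1, -1]], D = diag(4, -3, -2), P⁻¹ = [[1, 0, -1], [0, 1, 1], [0, 1, 0]].
A³ = P·diag(64, -27, -8)·P⁻¹ = [[64, -19, -91], [0, -8, 0], [0, -19, -27]].
The requested entry is -8.

-8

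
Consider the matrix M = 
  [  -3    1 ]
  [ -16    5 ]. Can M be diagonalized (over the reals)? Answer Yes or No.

No

Characteristic polynomial: p(μ) = μ^2 - 2μ + 1 = (μ - 1)^2.
μ = 1 has algebraic multiplicity 2; rank(M − 1I) = 1, so geometric multiplicity = 1.
Geometric multiplicity < algebraic multiplicity, so M is not diagonalizable.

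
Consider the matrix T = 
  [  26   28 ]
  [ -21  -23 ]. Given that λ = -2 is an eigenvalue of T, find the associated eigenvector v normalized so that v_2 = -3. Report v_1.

3

T + 2I = [[28, 28], [-21, -21]].
Solving (T + 2I)v = 0 gives the eigenspace spanned by (3, -3).
With v_2 = -3, v = (3, -3), so v_1 = 3.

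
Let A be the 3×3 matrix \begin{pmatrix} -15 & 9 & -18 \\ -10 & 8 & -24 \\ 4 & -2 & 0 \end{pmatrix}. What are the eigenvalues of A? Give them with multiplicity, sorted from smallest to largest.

Characteristic polynomial: p(r) = r^3 + 7r^2 - 6r - 72 = (r - 3)(r + 4)(r + 6).
Roots (with multiplicity): -6, -4, 3.

-6, -4, 3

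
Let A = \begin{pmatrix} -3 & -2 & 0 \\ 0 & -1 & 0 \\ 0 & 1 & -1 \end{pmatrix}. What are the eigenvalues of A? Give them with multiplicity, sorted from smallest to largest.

-3, -1, -1

Characteristic polynomial: p(s) = s^3 + 5s^2 + 7s + 3 = (s + 1)^2(s + 3).
Roots (with multiplicity): -3, -1, -1.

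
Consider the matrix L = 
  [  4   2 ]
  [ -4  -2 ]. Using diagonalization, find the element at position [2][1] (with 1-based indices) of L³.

-16

Characteristic polynomial: r^2 - 2r = r(r - 2), so the eigenvalues are 0, 2.
r=0: eigenvector (-1, 2).
r=2: eigenvector (1, -1).
P = [[-1, 1], [2, -1]], D = diag(0, 2), P⁻¹ = [[1, 1], [2, 1]].
L³ = P·diag(0, 8)·P⁻¹ = [[16, 8], [-16, -8]].
The requested entry is -16.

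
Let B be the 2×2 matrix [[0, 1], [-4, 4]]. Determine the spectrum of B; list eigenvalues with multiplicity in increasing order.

Characteristic polynomial: p(μ) = μ^2 - 4μ + 4 = (μ - 2)^2.
Roots (with multiplicity): 2, 2.

2, 2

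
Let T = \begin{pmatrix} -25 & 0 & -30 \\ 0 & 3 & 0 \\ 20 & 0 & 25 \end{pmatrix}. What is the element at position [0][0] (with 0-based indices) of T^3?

Characteristic polynomial: r^3 - 3r^2 - 25r + 75 = (r - 5)(r - 3)(r + 5), so the eigenvalues are -5, 3, 5.
r=3: eigenvector (0, 1, 0).
r=5: eigenvector (1, 0, -1).
r=-5: eigenvector (3, 0, -2).
P = [[0, 1, 3], [1, 0, 0], [0, -1, -2]], D = diag(3, 5, -5), P⁻¹ = [[0, 1, 0], [-2, 0, -3], [1, 0, 1]].
T³ = P·diag(27, 125, -125)·P⁻¹ = [[-625, 0, -750], [0, 27, 0], [500, 0, 625]].
The requested entry is -625.

-625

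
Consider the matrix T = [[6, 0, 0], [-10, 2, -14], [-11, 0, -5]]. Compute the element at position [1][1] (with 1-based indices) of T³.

Characteristic polynomial: r^3 - 3r^2 - 28r + 60 = (r - 6)(r - 2)(r + 5), so the eigenvalues are -5, 2, 6.
r=-5: eigenvector (0, 2, 1).
r=2: eigenvector (0, 1, 0).
r=6: eigenvector (1, 1, -1).
P = [[0, 0, 1], [2, 1, 1], [1, 0, -1]], D = diag(-5, 2, 6), P⁻¹ = [[1, 0, 1], [-3, 1, -2], [1, 0, 0]].
T³ = P·diag(-125, 8, 216)·P⁻¹ = [[216, 0, 0], [-58, 8, -266], [-341, 0, -125]].
The requested entry is 216.

216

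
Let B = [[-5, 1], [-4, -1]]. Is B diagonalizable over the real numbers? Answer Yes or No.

Characteristic polynomial: p(s) = s^2 + 6s + 9 = (s + 3)^2.
s = -3 has algebraic multiplicity 2; rank(B + 3I) = 1, so geometric multiplicity = 1.
Geometric multiplicity < algebraic multiplicity, so B is not diagonalizable.

No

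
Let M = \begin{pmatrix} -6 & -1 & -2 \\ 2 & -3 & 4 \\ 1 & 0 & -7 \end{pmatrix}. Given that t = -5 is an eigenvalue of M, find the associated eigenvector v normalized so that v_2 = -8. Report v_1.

4

M + 5I = [[-1, -1, -2], [2, 2, 4], [1, 0, -2]].
Solving (M + 5I)v = 0 gives the eigenspace spanned by (4, -8, 2).
With v_2 = -8, v = (4, -8, 2), so v_1 = 4.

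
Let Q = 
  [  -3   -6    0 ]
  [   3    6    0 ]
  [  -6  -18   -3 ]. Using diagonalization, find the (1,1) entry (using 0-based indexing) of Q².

18

Characteristic polynomial: r^3 - 9r = r(r - 3)(r + 3), so the eigenvalues are -3, 0, 3.
r=3: eigenvector (1, -1, 2).
r=0: eigenvector (2, -1, 2).
r=-3: eigenvector (0, 0, 1).
P = [[1, 2, 0], [-1, -1, 0], [2, 2, 1]], D = diag(3, 0, -3), P⁻¹ = [[-1, -2, 0], [1, 1, 0], [0, 2, 1]].
Q² = P·diag(9, 0, 9)·P⁻¹ = [[-9, -18, 0], [9, 18, 0], [-18, -18, 9]].
The requested entry is 18.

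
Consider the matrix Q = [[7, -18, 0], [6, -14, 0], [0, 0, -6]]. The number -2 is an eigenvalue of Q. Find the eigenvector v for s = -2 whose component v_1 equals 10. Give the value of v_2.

5

Q + 2I = [[9, -18, 0], [6, -12, 0], [0, 0, -4]].
Solving (Q + 2I)v = 0 gives the eigenspace spanned by (10, 5, 0).
With v_1 = 10, v = (10, 5, 0), so v_2 = 5.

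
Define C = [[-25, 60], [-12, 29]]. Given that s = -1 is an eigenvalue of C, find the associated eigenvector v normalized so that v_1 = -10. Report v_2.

-4

C + 1I = [[-24, 60], [-12, 30]].
Solving (C + 1I)v = 0 gives the eigenspace spanned by (-10, -4).
With v_1 = -10, v = (-10, -4), so v_2 = -4.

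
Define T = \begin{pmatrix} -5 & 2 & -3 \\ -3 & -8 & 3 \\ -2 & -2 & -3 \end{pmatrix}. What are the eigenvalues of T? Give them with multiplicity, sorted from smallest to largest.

Characteristic polynomial: p(λ) = λ^3 + 16λ^2 + 85λ + 150 = (λ + 5)^2(λ + 6).
Roots (with multiplicity): -6, -5, -5.

-6, -5, -5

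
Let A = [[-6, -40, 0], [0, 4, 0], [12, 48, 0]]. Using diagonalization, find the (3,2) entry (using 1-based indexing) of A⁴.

Characteristic polynomial: λ^3 + 2λ^2 - 24λ = λ(λ - 4)(λ + 6), so the eigenvalues are -6, 0, 4.
λ=-6: eigenvector (1, 0, -2).
λ=0: eigenvector (0, 0, 1).
λ=4: eigenvector (-4, 1, 0).
P = [[1, 0, -4], [0, 0, 1], [-2, 1, 0]], D = diag(-6, 0, 4), P⁻¹ = [[1, 4, 0], [2, 8, 1], [0, 1, 0]].
A⁴ = P·diag(1296, 0, 256)·P⁻¹ = [[1296, 4160, 0], [0, 256, 0], [-2592, -10368, 0]].
The requested entry is -10368.

-10368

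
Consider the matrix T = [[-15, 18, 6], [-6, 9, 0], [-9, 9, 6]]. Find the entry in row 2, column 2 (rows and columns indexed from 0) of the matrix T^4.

Characteristic polynomial: λ^3 - 9λ = λ(λ - 3)(λ + 3), so the eigenvalues are -3, 0, 3.
λ=3: eigenvector (1, 1, 0).
λ=-3: eigenvector (-2, -1, -1).
λ=0: eigenvector (6, 4, 3).
P = [[1, -2, 6], [1, -1, 4], [0, -1, 3]], D = diag(3, -3, 0), P⁻¹ = [[1, 0, -2], [-3, 3, 2], [-1, 1, 1]].
T⁴ = P·diag(81, 81, 0)·P⁻¹ = [[567, -486, -486], [324, -243, -324], [243, -243, -162]].
The requested entry is -162.

-162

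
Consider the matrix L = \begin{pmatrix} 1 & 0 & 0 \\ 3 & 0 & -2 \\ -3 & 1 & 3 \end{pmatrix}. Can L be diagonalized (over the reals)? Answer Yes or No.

Characteristic polynomial: p(t) = t^3 - 4t^2 + 5t - 2 = (t - 2)(t - 1)^2.
t = 1 has algebraic multiplicity 2; rank(L − 1I) = 1, so geometric multiplicity = 2.
Every eigenvalue has geometric = algebraic multiplicity, so L is diagonalizable.

Yes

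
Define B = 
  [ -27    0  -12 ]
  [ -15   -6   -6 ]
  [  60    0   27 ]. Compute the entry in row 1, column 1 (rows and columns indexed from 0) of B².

Characteristic polynomial: t^3 + 6t^2 - 9t - 54 = (t - 3)(t + 3)(t + 6), so the eigenvalues are -6, -3, 3.
t=-3: eigenvector (1, -1, -2).
t=-6: eigenvector (0, 1, 0).
t=3: eigenvector (-2, 0, 5).
P = [[1, 0, -2], [-1, 1, 0], [-2, 0, 5]], D = diag(-3, -6, 3), P⁻¹ = [[5, 0, 2], [5, 1, 2], [2, 0, 1]].
B² = P·diag(9, 36, 9)·P⁻¹ = [[9, 0, 0], [135, 36, 54], [0, 0, 9]].
The requested entry is 36.

36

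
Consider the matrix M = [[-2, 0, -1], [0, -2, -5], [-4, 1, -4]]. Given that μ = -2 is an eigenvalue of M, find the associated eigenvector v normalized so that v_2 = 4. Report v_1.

1

M + 2I = [[0, 0, -1], [0, 0, -5], [-4, 1, -2]].
Solving (M + 2I)v = 0 gives the eigenspace spanned by (1, 4, 0).
With v_2 = 4, v = (1, 4, 0), so v_1 = 1.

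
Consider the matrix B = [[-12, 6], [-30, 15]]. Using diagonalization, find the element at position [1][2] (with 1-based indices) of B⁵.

Characteristic polynomial: s^2 - 3s = s(s - 3), so the eigenvalues are 0, 3.
s=3: eigenvector (2, 5).
s=0: eigenvector (-1, -2).
P = [[2, -1], [5, -2]], D = diag(3, 0), P⁻¹ = [[-2, 1], [-5, 2]].
B⁵ = P·diag(243, 0)·P⁻¹ = [[-972, 486], [-2430, 1215]].
The requested entry is 486.

486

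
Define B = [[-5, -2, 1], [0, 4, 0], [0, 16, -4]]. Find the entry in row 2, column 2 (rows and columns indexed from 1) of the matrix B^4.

Characteristic polynomial: λ^3 + 5λ^2 - 16λ - 80 = (λ - 4)(λ + 4)(λ + 5), so the eigenvalues are -5, -4, 4.
λ=-5: eigenvector (1, 0, 0).
λ=4: eigenvector (0, 1, 2).
λ=-4: eigenvector (1, 0, 1).
P = [[1, 0, 1], [0, 1, 0], [0, 2, 1]], D = diag(-5, 4, -4), P⁻¹ = [[1, 2, -1], [0, 1, 0], [0, -2, 1]].
B⁴ = P·diag(625, 256, 256)·P⁻¹ = [[625, 738, -369], [0, 256, 0], [0, 0, 256]].
The requested entry is 256.

256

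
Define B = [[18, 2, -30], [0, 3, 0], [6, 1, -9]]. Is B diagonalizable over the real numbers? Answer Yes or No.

No

Characteristic polynomial: p(r) = r^3 - 12r^2 + 45r - 54 = (r - 6)(r - 3)^2.
r = 3 has algebraic multiplicity 2; rank(B − 3I) = 2, so geometric multiplicity = 1.
Geometric multiplicity < algebraic multiplicity, so B is not diagonalizable.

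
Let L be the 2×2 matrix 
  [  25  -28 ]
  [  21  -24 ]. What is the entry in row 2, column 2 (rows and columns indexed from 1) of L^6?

Characteristic polynomial: λ^2 - λ - 12 = (λ - 4)(λ + 3), so the eigenvalues are -3, 4.
λ=-3: eigenvector (-1, -1).
λ=4: eigenvector (4, 3).
P = [[-1, 4], [-1, 3]], D = diag(-3, 4), P⁻¹ = [[3, -4], [1, -1]].
L⁶ = P·diag(729, 4096)·P⁻¹ = [[14197, -13468], [10101, -9372]].
The requested entry is -9372.

-9372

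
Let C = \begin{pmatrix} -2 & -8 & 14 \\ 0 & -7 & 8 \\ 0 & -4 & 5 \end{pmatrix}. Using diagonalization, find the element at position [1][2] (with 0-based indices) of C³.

56

Characteristic polynomial: s^3 + 4s^2 + s - 6 = (s - 1)(s + 2)(s + 3), so the eigenvalues are -3, -2, 1.
s=-3: eigenvector (-2, -2, -1).
s=1: eigenvector (2, 1, 1).
s=-2: eigenvector (1, 0, 0).
P = [[-2, 2, 1], [-2, 1, 0], [-1, 1, 0]], D = diag(-3, 1, -2), P⁻¹ = [[0, -1, 1], [0, -1, 2], [1, 0, -2]].
C³ = P·diag(-27, 1, -8)·P⁻¹ = [[-8, -56, 74], [0, -55, 56], [0, -28, 29]].
The requested entry is 56.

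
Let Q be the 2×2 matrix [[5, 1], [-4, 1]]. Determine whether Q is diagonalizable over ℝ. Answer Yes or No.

Characteristic polynomial: p(μ) = μ^2 - 6μ + 9 = (μ - 3)^2.
μ = 3 has algebraic multiplicity 2; rank(Q − 3I) = 1, so geometric multiplicity = 1.
Geometric multiplicity < algebraic multiplicity, so Q is not diagonalizable.

No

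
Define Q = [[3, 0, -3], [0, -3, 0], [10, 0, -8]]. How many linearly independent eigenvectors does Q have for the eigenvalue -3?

Q + 3I = [[6, 0, -3], [0, 0, 0], [10, 0, -5]].
This matrix has rank 1, so its null space has dimension 3 − 1 = 2.

2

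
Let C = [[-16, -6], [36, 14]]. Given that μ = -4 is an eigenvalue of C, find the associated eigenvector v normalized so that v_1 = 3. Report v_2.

-6

C + 4I = [[-12, -6], [36, 18]].
Solving (C + 4I)v = 0 gives the eigenspace spanned by (3, -6).
With v_1 = 3, v = (3, -6), so v_2 = -6.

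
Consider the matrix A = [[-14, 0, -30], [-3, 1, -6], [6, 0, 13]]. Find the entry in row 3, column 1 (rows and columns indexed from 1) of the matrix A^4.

Characteristic polynomial: t^3 - 3t + 2 = (t - 1)^2(t + 2), so the eigenvalues are -2, 1, 1.
t=-2: eigenvector (5, 1, -2).
t=1: eigenvector (0, 1, 0).
t=1: eigenvector (-2, 0, 1).
P = [[5, 0, -2], [1, 1, 0], [-2, 0, 1]], D = diag(-2, 1, 1), P⁻¹ = [[1, 0, 2], [-1, 1, -2], [2, 0, 5]].
A⁴ = P·diag(16, 1, 1)·P⁻¹ = [[76, 0, 150], [15, 1, 30], [-30, 0, -59]].
The requested entry is -30.

-30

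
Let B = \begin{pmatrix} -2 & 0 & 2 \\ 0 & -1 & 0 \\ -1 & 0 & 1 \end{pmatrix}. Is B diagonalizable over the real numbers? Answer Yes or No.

Yes

Characteristic polynomial: p(s) = s^3 + 2s^2 + s = s(s + 1)^2.
s = -1 has algebraic multiplicity 2; rank(B + 1I) = 1, so geometric multiplicity = 2.
Every eigenvalue has geometric = algebraic multiplicity, so B is diagonalizable.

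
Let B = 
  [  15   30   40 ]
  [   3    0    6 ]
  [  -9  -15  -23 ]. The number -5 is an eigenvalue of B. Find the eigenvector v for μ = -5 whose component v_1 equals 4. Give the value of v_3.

B + 5I = [[20, 30, 40], [3, 5, 6], [-9, -15, -18]].
Solving (B + 5I)v = 0 gives the eigenspace spanned by (4, 0, -2).
With v_1 = 4, v = (4, 0, -2), so v_3 = -2.

-2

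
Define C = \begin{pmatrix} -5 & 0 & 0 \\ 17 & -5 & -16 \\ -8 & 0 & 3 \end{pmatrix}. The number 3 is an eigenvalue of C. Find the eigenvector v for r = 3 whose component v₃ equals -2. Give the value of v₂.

4

C − 3I = [[-8, 0, 0], [17, -8, -16], [-8, 0, 0]].
Solving (C − 3I)v = 0 gives the eigenspace spanned by (0, 4, -2).
With v₃ = -2, v = (0, 4, -2), so v₂ = 4.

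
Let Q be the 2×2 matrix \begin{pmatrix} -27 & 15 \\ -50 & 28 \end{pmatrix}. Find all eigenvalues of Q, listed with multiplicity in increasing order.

Characteristic polynomial: p(t) = t^2 - t - 6 = (t - 3)(t + 2).
Roots (with multiplicity): -2, 3.

-2, 3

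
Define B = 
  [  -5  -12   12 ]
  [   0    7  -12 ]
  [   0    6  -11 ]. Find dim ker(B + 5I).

2

B + 5I = [[0, -12, 12], [0, 12, -12], [0, 6, -6]].
This matrix has rank 1, so its null space has dimension 3 − 1 = 2.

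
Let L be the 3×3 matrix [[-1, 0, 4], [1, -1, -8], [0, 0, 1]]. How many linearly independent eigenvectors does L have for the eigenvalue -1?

1

L + 1I = [[0, 0, 4], [1, 0, -8], [0, 0, 2]].
This matrix has rank 2, so its null space has dimension 3 − 2 = 1.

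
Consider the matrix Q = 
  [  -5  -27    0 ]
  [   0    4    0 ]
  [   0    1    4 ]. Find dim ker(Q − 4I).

Q − 4I = [[-9, -27, 0], [0, 0, 0], [0, 1, 0]].
This matrix has rank 2, so its null space has dimension 3 − 2 = 1.

1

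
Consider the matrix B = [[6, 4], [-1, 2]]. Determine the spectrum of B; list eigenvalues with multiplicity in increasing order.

Characteristic polynomial: p(λ) = λ^2 - 8λ + 16 = (λ - 4)^2.
Roots (with multiplicity): 4, 4.

4, 4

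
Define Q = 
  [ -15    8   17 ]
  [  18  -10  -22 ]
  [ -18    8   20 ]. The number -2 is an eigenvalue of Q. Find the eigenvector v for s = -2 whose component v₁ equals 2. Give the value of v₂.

Q + 2I = [[-13, 8, 17], [18, -8, -22], [-18, 8, 22]].
Solving (Q + 2I)v = 0 gives the eigenspace spanned by (2, -1, 2).
With v₁ = 2, v = (2, -1, 2), so v₂ = -1.

-1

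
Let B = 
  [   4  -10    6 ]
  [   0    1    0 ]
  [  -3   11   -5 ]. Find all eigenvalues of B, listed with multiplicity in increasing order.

-2, 1, 1

Characteristic polynomial: p(μ) = μ^3 - 3μ + 2 = (μ - 1)^2(μ + 2).
Roots (with multiplicity): -2, 1, 1.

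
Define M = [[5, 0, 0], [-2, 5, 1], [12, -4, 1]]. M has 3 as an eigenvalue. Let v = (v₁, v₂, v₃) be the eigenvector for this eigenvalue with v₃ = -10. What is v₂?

5

M − 3I = [[2, 0, 0], [-2, 2, 1], [12, -4, -2]].
Solving (M − 3I)v = 0 gives the eigenspace spanned by (0, 5, -10).
With v₃ = -10, v = (0, 5, -10), so v₂ = 5.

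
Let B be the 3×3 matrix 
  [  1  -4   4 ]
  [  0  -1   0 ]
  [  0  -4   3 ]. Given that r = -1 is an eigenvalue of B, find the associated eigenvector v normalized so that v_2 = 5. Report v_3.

B + 1I = [[2, -4, 4], [0, 0, 0], [0, -4, 4]].
Solving (B + 1I)v = 0 gives the eigenspace spanned by (0, 5, 5).
With v_2 = 5, v = (0, 5, 5), so v_3 = 5.

5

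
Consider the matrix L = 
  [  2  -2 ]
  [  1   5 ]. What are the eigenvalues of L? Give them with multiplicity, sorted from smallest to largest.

3, 4

Characteristic polynomial: p(λ) = λ^2 - 7λ + 12 = (λ - 4)(λ - 3).
Roots (with multiplicity): 3, 4.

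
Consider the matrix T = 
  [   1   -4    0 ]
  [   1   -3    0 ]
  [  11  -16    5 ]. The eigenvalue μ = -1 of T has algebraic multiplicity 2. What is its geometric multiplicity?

1

T + 1I = [[2, -4, 0], [1, -2, 0], [11, -16, 6]].
This matrix has rank 2, so its null space has dimension 3 − 2 = 1.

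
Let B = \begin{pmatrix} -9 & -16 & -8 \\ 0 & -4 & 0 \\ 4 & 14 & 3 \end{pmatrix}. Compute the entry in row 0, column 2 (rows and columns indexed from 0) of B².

Characteristic polynomial: μ^3 + 10μ^2 + 29μ + 20 = (μ + 1)(μ + 4)(μ + 5), so the eigenvalues are -5, -4, -1.
μ=-4: eigenvector (0, 1, -2).
μ=-1: eigenvector (-1, 0, 1).
μ=-5: eigenvector (-2, 0, 1).
P = [[0, -1, -2], [1, 0, 0], [-2, 1, 1]], D = diag(-4, -1, -5), P⁻¹ = [[0, 1, 0], [1, 4, 2], [-1, -2, -1]].
B² = P·diag(16, 1, 25)·P⁻¹ = [[49, 96, 48], [0, 16, 0], [-24, -78, -23]].
The requested entry is 48.

48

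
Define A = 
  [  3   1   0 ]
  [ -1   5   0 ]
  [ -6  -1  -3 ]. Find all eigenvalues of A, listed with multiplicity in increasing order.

Characteristic polynomial: p(r) = r^3 - 5r^2 - 8r + 48 = (r - 4)^2(r + 3).
Roots (with multiplicity): -3, 4, 4.

-3, 4, 4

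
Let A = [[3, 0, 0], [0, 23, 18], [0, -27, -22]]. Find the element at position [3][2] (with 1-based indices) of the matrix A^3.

Characteristic polynomial: r^3 - 4r^2 - 17r + 60 = (r - 5)(r - 3)(r + 4), so the eigenvalues are -4, 3, 5.
r=3: eigenvector (1, 0, 0).
r=-4: eigenvector (0, -2, 3).
r=5: eigenvector (0, -1, 1).
P = [[1, 0, 0], [0, -2, -1], [0, 3, 1]], D = diag(3, -4, 5), P⁻¹ = [[1, 0, 0], [0, 1, 1], [0, -3, -2]].
A³ = P·diag(27, -64, 125)·P⁻¹ = [[27, 0, 0], [0, 503, 378], [0, -567, -442]].
The requested entry is -567.

-567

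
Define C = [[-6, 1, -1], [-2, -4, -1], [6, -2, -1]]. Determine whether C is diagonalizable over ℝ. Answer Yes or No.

Characteristic polynomial: p(r) = r^3 + 11r^2 + 40r + 48 = (r + 3)(r + 4)^2.
r = -4 has algebraic multiplicity 2; rank(C + 4I) = 2, so geometric multiplicity = 1.
Geometric multiplicity < algebraic multiplicity, so C is not diagonalizable.

No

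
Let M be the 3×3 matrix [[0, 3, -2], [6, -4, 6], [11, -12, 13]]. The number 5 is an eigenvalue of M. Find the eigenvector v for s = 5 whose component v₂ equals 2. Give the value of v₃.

3

M − 5I = [[-5, 3, -2], [6, -9, 6], [11, -12, 8]].
Solving (M − 5I)v = 0 gives the eigenspace spanned by (0, 2, 3).
With v₂ = 2, v = (0, 2, 3), so v₃ = 3.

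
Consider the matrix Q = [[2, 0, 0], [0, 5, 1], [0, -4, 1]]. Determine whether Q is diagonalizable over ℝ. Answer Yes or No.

No

Characteristic polynomial: p(s) = s^3 - 8s^2 + 21s - 18 = (s - 3)^2(s - 2).
s = 3 has algebraic multiplicity 2; rank(Q − 3I) = 2, so geometric multiplicity = 1.
Geometric multiplicity < algebraic multiplicity, so Q is not diagonalizable.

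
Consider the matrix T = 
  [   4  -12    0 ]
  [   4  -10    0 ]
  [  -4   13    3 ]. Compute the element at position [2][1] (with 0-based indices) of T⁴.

-895

Characteristic polynomial: μ^3 + 3μ^2 - 10μ - 24 = (μ - 3)(μ + 2)(μ + 4), so the eigenvalues are -4, -2, 3.
μ=-4: eigenvector (-3, -2, 2).
μ=3: eigenvector (0, 0, 1).
μ=-2: eigenvector (2, 1, -1).
P = [[-3, 0, 2], [-2, 0, 1], [2, 1, -1]], D = diag(-4, 3, -2), P⁻¹ = [[1, -2, 0], [0, 1, 1], [2, -3, 0]].
T⁴ = P·diag(256, 81, 16)·P⁻¹ = [[-704, 1440, 0], [-480, 976, 0], [480, -895, 81]].
The requested entry is -895.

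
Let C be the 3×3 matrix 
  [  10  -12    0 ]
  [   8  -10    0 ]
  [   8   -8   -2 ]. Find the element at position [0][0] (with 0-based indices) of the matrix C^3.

40

Characteristic polynomial: t^3 + 2t^2 - 4t - 8 = (t - 2)(t + 2)^2, so the eigenvalues are -2, -2, 2.
t=2: eigenvector (3, 2, 2).
t=-2: eigenvector (1, 1, 0).
t=-2: eigenvector (0, 0, 1).
P = [[3, 1, 0], [2, 1, 0], [2, 0, 1]], D = diag(2, -2, -2), P⁻¹ = [[1, -1, 0], [-2, 3, 0], [-2, 2, 1]].
C³ = P·diag(8, -8, -8)·P⁻¹ = [[40, -48, 0], [32, -40, 0], [32, -32, -8]].
The requested entry is 40.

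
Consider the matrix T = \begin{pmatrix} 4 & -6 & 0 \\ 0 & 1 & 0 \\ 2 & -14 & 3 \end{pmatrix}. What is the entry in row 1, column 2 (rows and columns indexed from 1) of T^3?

-126

Characteristic polynomial: λ^3 - 8λ^2 + 19λ - 12 = (λ - 4)(λ - 3)(λ - 1), so the eigenvalues are 1, 3, 4.
λ=4: eigenvector (1, 0, 2).
λ=1: eigenvector (2, 1, 5).
λ=3: eigenvector (0, 0, 1).
P = [[1, 2, 0], [0, 1, 0], [2, 5, 1]], D = diag(4, 1, 3), P⁻¹ = [[1, -2, 0], [0, 1, 0], [-2, -1, 1]].
T³ = P·diag(64, 1, 27)·P⁻¹ = [[64, -126, 0], [0, 1, 0], [74, -278, 27]].
The requested entry is -126.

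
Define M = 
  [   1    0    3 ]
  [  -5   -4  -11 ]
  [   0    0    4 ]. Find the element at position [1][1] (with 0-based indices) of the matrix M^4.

Characteristic polynomial: r^3 - r^2 - 16r + 16 = (r - 4)(r - 1)(r + 4), so the eigenvalues are -4, 1, 4.
r=-4: eigenvector (0, -1, 0).
r=1: eigenvector (1, -1, 0).
r=4: eigenvector (1, -2, 1).
P = [[0, 1, 1], [-1, -1, -2], [0, 0, 1]], D = diag(-4, 1, 4), P⁻¹ = [[-1, -1, -1], [1, 0, -1], [0, 0, 1]].
M⁴ = P·diag(256, 1, 256)·P⁻¹ = [[1, 0, 255], [255, 256, -255], [0, 0, 256]].
The requested entry is 256.

256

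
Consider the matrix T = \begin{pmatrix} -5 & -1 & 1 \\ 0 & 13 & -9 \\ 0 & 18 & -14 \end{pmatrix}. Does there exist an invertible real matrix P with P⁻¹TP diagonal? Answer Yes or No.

No

Characteristic polynomial: p(μ) = μ^3 + 6μ^2 - 15μ - 100 = (μ - 4)(μ + 5)^2.
μ = -5 has algebraic multiplicity 2; rank(T + 5I) = 2, so geometric multiplicity = 1.
Geometric multiplicity < algebraic multiplicity, so T is not diagonalizable.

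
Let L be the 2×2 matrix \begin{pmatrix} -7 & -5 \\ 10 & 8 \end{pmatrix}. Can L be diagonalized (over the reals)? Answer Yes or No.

Yes

Characteristic polynomial: p(μ) = μ^2 - μ - 6 = (μ - 3)(μ + 2).
All 2 eigenvalues are distinct, so L is diagonalizable.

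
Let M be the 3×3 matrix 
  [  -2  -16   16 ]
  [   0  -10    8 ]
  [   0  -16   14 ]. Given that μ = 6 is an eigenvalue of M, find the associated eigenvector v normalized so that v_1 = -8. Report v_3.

-8

M − 6I = [[-8, -16, 16], [0, -16, 8], [0, -16, 8]].
Solving (M − 6I)v = 0 gives the eigenspace spanned by (-8, -4, -8).
With v_1 = -8, v = (-8, -4, -8), so v_3 = -8.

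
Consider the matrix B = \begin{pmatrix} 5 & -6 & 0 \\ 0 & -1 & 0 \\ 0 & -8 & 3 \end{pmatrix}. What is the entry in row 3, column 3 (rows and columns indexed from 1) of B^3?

Characteristic polynomial: r^3 - 7r^2 + 7r + 15 = (r - 5)(r - 3)(r + 1), so the eigenvalues are -1, 3, 5.
r=5: eigenvector (1, 0, 0).
r=-1: eigenvector (1, 1, 2).
r=3: eigenvector (0, 0, 1).
P = [[1, 1, 0], [0, 1, 0], [0, 2, 1]], D = diag(5, -1, 3), P⁻¹ = [[1, -1, 0], [0, 1, 0], [0, -2, 1]].
B³ = P·diag(125, -1, 27)·P⁻¹ = [[125, -126, 0], [0, -1, 0], [0, -56, 27]].
The requested entry is 27.

27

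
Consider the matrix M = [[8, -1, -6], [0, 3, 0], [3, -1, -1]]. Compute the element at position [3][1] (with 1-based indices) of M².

Characteristic polynomial: t^3 - 10t^2 + 31t - 30 = (t - 5)(t - 3)(t - 2), so the eigenvalues are 2, 3, 5.
t=2: eigenvector (-1, 0, -1).
t=5: eigenvector (2, 0, 1).
t=3: eigenvector (-1, 1, -1).
P = [[-1, 2, -1], [0, 0, 1], [-1, 1, -1]], D = diag(2, 5, 3), P⁻¹ = [[1, -1, -2], [1, 0, -1], [0, 1, 0]].
M² = P·diag(4, 25, 9)·P⁻¹ = [[46, -5, -42], [0, 9, 0], [21, -5, -17]].
The requested entry is 21.

21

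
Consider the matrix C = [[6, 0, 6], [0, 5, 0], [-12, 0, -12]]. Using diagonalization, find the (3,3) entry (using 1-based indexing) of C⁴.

2592

Characteristic polynomial: s^3 + s^2 - 30s = s(s - 5)(s + 6), so the eigenvalues are -6, 0, 5.
s=0: eigenvector (1, 0, -1).
s=5: eigenvector (0, 1, 0).
s=-6: eigenvector (-1, 0, 2).
P = [[1, 0, -1], [0, 1, 0], [-1, 0, 2]], D = diag(0, 5, -6), P⁻¹ = [[2, 0, 1], [0, 1, 0], [1, 0, 1]].
C⁴ = P·diag(0, 625, 1296)·P⁻¹ = [[-1296, 0, -1296], [0, 625, 0], [2592, 0, 2592]].
The requested entry is 2592.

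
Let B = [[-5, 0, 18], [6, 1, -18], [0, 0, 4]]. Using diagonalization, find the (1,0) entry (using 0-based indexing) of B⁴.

Characteristic polynomial: μ^3 - 21μ + 20 = (μ - 4)(μ - 1)(μ + 5), so the eigenvalues are -5, 1, 4.
μ=-5: eigenvector (1, -1, 0).
μ=4: eigenvector (2, -2, 1).
μ=1: eigenvector (0, 1, 0).
P = [[1, 2, 0], [-1, -2, 1], [0, 1, 0]], D = diag(-5, 4, 1), P⁻¹ = [[1, 0, -2], [0, 0, 1], [1, 1, 0]].
B⁴ = P·diag(625, 256, 1)·P⁻¹ = [[625, 0, -738], [-624, 1, 738], [0, 0, 256]].
The requested entry is -624.

-624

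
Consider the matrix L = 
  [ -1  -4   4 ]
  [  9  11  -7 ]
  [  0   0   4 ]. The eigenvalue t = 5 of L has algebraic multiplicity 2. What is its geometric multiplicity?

1

L − 5I = [[-6, -4, 4], [9, 6, -7], [0, 0, -1]].
This matrix has rank 2, so its null space has dimension 3 − 2 = 1.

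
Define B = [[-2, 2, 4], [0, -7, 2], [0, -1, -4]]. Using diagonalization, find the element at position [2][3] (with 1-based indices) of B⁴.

-1342

Characteristic polynomial: λ^3 + 13λ^2 + 52λ + 60 = (λ + 2)(λ + 5)(λ + 6), so the eigenvalues are -6, -5, -2.
λ=-6: eigenvector (-2, 2, 1).
λ=-2: eigenvector (1, 0, 0).
λ=-5: eigenvector (-2, 1, 1).
P = [[-2, 1, -2], [2, 0, 1], [1, 0, 1]], D = diag(-6, -2, -5), P⁻¹ = [[0, 1, -1], [1, 0, 2], [0, -1, 2]].
B⁴ = P·diag(1296, 16, 625)·P⁻¹ = [[16, -1342, 124], [0, 1967, -1342], [0, 671, -46]].
The requested entry is -1342.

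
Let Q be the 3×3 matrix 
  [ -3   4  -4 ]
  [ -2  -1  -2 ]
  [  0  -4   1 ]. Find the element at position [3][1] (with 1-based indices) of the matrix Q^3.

-24

Characteristic polynomial: μ^3 + 3μ^2 - μ - 3 = (μ - 1)(μ + 1)(μ + 3), so the eigenvalues are -3, -1, 1.
μ=-3: eigenvector (0, 1, 1).
μ=-1: eigenvector (-2, 1, 2).
μ=1: eigenvector (1, 0, -1).
P = [[0, -2, 1], [1, 1, 0], [1, 2, -1]], D = diag(-3, -1, 1), P⁻¹ = [[1, 0, 1], [-1, 1, -1], [-1, 2, -2]].
Q³ = P·diag(-27, -1, 1)·P⁻¹ = [[-3, 4, -4], [-26, -1, -26], [-24, -4, -23]].
The requested entry is -24.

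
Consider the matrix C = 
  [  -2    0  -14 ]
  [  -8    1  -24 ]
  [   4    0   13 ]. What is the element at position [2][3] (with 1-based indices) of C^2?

-224

Characteristic polynomial: μ^3 - 12μ^2 + 41μ - 30 = (μ - 6)(μ - 5)(μ - 1), so the eigenvalues are 1, 5, 6.
μ=1: eigenvector (0, 1, 0).
μ=6: eigenvector (-7, -8, 4).
μ=5: eigenvector (-2, -2, 1).
P = [[0, -7, -2], [1, -8, -2], [0, 4, 1]], D = diag(1, 6, 5), P⁻¹ = [[0, 1, 2], [1, 0, 2], [-4, 0, -7]].
C² = P·diag(1, 36, 25)·P⁻¹ = [[-52, 0, -154], [-88, 1, -224], [44, 0, 113]].
The requested entry is -224.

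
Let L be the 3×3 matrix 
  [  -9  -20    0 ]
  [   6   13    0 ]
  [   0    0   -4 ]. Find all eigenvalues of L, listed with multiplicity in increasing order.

Characteristic polynomial: p(r) = r^3 - 13r + 12 = (r - 3)(r - 1)(r + 4).
Roots (with multiplicity): -4, 1, 3.

-4, 1, 3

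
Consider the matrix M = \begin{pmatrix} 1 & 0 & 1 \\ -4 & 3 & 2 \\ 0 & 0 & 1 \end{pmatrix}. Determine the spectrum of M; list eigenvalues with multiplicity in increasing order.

1, 1, 3

Characteristic polynomial: p(t) = t^3 - 5t^2 + 7t - 3 = (t - 3)(t - 1)^2.
Roots (with multiplicity): 1, 1, 3.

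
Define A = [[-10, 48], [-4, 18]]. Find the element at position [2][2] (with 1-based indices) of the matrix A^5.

Characteristic polynomial: r^2 - 8r + 12 = (r - 6)(r - 2), so the eigenvalues are 2, 6.
r=2: eigenvector (4, 1).
r=6: eigenvector (3, 1).
P = [[4, 3], [1, 1]], D = diag(2, 6), P⁻¹ = [[1, -3], [-1, 4]].
A⁵ = P·diag(32, 7776)·P⁻¹ = [[-23200, 92928], [-7744, 31008]].
The requested entry is 31008.

31008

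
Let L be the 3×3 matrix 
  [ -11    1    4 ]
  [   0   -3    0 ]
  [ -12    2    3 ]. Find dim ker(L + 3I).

1

L + 3I = [[-8, 1, 4], [0, 0, 0], [-12, 2, 6]].
This matrix has rank 2, so its null space has dimension 3 − 2 = 1.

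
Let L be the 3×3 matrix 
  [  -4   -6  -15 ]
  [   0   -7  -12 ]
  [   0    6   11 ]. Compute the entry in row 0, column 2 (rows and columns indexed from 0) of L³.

Characteristic polynomial: t^3 - 21t - 20 = (t - 5)(t + 1)(t + 4), so the eigenvalues are -4, -1, 5.
t=5: eigenvector (-1, -1, 1).
t=-1: eigenvector (1, 2, -1).
t=-4: eigenvector (1, 0, 0).
P = [[-1, 1, 1], [-1, 2, 0], [1, -1, 0]], D = diag(5, -1, -4), P⁻¹ = [[0, 1, 2], [0, 1, 1], [1, 0, 1]].
L³ = P·diag(125, -1, -64)·P⁻¹ = [[-64, -126, -315], [0, -127, -252], [0, 126, 251]].
The requested entry is -315.

-315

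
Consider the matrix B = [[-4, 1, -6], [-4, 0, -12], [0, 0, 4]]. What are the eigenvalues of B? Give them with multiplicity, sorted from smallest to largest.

Characteristic polynomial: p(r) = r^3 - 12r - 16 = (r - 4)(r + 2)^2.
Roots (with multiplicity): -2, -2, 4.

-2, -2, 4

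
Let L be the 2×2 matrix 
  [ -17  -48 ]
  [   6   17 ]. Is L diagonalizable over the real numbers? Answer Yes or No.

Characteristic polynomial: p(μ) = μ^2 - 1 = (μ - 1)(μ + 1).
All 2 eigenvalues are distinct, so L is diagonalizable.

Yes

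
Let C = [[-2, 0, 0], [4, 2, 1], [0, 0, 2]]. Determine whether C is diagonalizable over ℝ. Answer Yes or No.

No

Characteristic polynomial: p(r) = r^3 - 2r^2 - 4r + 8 = (r - 2)^2(r + 2).
r = 2 has algebraic multiplicity 2; rank(C − 2I) = 2, so geometric multiplicity = 1.
Geometric multiplicity < algebraic multiplicity, so C is not diagonalizable.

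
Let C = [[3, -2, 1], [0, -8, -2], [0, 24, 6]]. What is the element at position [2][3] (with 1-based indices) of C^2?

Characteristic polynomial: r^3 - r^2 - 6r = r(r - 3)(r + 2), so the eigenvalues are -2, 0, 3.
r=3: eigenvector (1, 0, 0).
r=0: eigenvector (-2, -1, 4).
r=-2: eigenvector (1, 1, -3).
P = [[1, -2, 1], [0, -1, 1], [0, 4, -3]], D = diag(3, 0, -2), P⁻¹ = [[1, 2, 1], [0, 3, 1], [0, 4, 1]].
C² = P·diag(9, 0, 4)·P⁻¹ = [[9, 34, 13], [0, 16, 4], [0, -48, -12]].
The requested entry is 4.

4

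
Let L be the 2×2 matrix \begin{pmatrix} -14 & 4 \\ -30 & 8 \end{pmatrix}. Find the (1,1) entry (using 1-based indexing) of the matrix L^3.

Characteristic polynomial: s^2 + 6s + 8 = (s + 2)(s + 4), so the eigenvalues are -4, -2.
s=-4: eigenvector (-2, -5).
s=-2: eigenvector (1, 3).
P = [[-2, 1], [-5, 3]], D = diag(-4, -2), P⁻¹ = [[-3, 1], [-5, 2]].
L³ = P·diag(-64, -8)·P⁻¹ = [[-344, 112], [-840, 272]].
The requested entry is -344.

-344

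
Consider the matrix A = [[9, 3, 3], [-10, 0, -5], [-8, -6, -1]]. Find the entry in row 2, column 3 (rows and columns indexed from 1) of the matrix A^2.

-25

Characteristic polynomial: λ^3 - 8λ^2 + 15λ = λ(λ - 5)(λ - 3), so the eigenvalues are 0, 3, 5.
λ=3: eigenvector (1, 0, -2).
λ=0: eigenvector (-1, 1, 2).
λ=5: eigenvector (0, -1, 1).
P = [[1, -1, 0], [0, 1, -1], [-2, 2, 1]], D = diag(3, 0, 5), P⁻¹ = [[3, 1, 1], [2, 1, 1], [2, 0, 1]].
A² = P·diag(9, 0, 25)·P⁻¹ = [[27, 9, 9], [-50, 0, -25], [-4, -18, 7]].
The requested entry is -25.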